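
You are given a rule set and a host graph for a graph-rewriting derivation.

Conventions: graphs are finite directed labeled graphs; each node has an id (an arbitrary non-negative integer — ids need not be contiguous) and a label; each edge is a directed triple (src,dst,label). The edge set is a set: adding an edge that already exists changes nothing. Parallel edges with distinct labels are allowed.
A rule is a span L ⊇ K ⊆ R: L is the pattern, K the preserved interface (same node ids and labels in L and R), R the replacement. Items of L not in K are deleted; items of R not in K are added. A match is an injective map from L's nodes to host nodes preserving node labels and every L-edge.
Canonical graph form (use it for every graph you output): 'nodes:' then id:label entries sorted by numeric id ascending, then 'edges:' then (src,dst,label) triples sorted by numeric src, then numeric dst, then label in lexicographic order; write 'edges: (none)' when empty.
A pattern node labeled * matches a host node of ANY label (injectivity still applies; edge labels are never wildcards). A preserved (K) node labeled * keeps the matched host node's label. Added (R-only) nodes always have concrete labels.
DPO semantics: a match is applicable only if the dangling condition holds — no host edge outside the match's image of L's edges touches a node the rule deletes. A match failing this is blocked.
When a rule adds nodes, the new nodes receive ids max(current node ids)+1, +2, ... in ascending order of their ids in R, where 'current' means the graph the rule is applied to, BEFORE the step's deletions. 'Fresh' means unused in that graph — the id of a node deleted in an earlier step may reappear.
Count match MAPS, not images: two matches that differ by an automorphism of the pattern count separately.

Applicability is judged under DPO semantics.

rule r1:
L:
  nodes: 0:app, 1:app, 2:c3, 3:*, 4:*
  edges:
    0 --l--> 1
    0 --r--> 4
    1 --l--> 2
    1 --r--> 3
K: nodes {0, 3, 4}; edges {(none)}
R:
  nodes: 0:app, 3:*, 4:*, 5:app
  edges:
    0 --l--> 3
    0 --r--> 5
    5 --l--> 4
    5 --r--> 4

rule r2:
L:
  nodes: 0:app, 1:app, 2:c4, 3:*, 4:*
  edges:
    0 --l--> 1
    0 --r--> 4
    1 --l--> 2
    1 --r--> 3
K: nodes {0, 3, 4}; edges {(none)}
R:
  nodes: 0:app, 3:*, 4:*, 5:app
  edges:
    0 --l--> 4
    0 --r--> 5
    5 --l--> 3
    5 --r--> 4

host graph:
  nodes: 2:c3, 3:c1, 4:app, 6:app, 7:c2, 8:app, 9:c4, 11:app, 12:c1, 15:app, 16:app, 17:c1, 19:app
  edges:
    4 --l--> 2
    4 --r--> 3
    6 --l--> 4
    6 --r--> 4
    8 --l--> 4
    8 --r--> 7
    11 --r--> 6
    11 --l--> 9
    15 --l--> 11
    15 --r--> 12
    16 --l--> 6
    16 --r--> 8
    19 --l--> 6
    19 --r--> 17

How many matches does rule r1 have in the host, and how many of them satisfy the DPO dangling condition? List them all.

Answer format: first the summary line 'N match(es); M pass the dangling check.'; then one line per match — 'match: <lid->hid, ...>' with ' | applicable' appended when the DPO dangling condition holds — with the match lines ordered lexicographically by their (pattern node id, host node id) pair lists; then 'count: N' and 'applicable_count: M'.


1 match(es); 0 pass the dangling check.
match: 0->8, 1->4, 2->2, 3->3, 4->7
count: 1
applicable_count: 0


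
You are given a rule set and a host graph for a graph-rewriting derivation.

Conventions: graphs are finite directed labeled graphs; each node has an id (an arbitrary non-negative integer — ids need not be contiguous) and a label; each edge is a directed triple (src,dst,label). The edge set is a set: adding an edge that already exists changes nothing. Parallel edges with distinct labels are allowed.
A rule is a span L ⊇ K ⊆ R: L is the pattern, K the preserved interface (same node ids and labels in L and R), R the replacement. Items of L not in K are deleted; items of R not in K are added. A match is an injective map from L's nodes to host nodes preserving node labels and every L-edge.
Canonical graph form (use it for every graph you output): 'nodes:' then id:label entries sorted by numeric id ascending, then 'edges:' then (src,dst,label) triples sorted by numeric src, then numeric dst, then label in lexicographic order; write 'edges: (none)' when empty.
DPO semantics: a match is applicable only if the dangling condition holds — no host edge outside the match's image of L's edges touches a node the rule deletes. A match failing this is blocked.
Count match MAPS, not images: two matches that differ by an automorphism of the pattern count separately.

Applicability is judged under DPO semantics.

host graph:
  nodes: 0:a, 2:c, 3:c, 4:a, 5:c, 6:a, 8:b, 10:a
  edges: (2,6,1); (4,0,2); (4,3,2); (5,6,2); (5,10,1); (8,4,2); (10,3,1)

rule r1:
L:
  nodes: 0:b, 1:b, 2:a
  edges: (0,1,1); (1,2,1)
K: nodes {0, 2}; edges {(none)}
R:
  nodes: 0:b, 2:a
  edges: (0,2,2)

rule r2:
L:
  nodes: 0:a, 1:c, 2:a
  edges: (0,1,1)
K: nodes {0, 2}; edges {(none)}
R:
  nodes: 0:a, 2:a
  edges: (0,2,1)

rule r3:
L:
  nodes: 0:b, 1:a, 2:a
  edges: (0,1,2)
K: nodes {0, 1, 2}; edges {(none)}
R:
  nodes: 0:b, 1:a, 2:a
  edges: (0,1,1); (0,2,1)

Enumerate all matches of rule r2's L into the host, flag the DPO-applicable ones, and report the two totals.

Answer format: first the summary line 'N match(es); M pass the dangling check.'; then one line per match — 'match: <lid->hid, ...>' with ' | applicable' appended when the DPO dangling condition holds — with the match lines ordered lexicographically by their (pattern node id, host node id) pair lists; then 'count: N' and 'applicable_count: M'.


3 match(es); 0 pass the dangling check.
match: 0->10, 1->3, 2->0
match: 0->10, 1->3, 2->4
match: 0->10, 1->3, 2->6
count: 3
applicable_count: 0


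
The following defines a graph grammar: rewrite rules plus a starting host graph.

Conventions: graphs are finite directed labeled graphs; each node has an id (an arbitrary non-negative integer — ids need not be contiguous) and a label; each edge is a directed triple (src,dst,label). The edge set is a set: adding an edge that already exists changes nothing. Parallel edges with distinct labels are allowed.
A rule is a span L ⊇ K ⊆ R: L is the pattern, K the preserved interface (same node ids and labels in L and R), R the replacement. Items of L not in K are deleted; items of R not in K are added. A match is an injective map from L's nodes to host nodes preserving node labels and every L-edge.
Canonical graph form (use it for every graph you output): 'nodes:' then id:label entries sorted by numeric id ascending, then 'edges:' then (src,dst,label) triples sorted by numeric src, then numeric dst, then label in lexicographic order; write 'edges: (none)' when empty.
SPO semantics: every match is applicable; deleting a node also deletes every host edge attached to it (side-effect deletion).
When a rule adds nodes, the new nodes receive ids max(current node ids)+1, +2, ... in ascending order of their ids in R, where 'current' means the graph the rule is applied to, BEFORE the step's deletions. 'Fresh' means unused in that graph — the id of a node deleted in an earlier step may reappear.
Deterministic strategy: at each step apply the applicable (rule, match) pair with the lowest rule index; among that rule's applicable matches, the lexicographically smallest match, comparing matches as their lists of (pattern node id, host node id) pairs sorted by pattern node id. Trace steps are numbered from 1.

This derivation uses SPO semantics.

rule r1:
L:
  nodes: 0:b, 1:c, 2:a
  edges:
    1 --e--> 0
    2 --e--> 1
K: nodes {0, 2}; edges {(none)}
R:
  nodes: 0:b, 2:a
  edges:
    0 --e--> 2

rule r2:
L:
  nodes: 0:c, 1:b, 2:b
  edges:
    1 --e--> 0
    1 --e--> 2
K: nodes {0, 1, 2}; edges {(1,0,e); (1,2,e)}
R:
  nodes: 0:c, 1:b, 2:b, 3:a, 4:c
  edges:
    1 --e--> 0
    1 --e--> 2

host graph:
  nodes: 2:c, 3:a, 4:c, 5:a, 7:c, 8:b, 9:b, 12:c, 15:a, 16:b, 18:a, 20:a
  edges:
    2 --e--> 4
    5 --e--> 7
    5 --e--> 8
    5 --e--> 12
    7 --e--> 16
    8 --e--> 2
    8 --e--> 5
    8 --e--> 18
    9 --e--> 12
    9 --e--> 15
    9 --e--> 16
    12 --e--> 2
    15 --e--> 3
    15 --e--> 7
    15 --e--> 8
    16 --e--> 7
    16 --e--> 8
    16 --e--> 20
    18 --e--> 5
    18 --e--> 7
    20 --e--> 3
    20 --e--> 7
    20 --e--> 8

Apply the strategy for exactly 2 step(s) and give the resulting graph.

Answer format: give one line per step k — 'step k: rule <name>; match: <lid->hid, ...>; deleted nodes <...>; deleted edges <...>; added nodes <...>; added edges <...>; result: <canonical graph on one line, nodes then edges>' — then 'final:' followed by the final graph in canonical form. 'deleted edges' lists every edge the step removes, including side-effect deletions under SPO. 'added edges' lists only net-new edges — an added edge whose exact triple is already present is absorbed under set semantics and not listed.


step 1: rule r1; match: 0->16, 1->7, 2->5; deleted nodes 7; deleted edges (5,7,e); (7,16,e); (15,7,e); (16,7,e); (18,7,e); (20,7,e); added nodes (none); added edges (16,5,e); result: nodes: 2:c, 3:a, 4:c, 5:a, 8:b, 9:b, 12:c, 15:a, 16:b, 18:a, 20:a edges: (2,4,e); (5,8,e); (5,12,e); (8,2,e); (8,5,e); (8,18,e); (9,12,e); (9,15,e); (9,16,e); (12,2,e); (15,3,e); (15,8,e); (16,5,e); (16,8,e); (16,20,e); (18,5,e); (20,3,e); (20,8,e)
step 2: rule r2; match: 0->12, 1->9, 2->16; deleted nodes (none); deleted edges (none); added nodes 21, 22; added edges (none); result: nodes: 2:c, 3:a, 4:c, 5:a, 8:b, 9:b, 12:c, 15:a, 16:b, 18:a, 20:a, 21:a, 22:c edges: (2,4,e); (5,8,e); (5,12,e); (8,2,e); (8,5,e); (8,18,e); (9,12,e); (9,15,e); (9,16,e); (12,2,e); (15,3,e); (15,8,e); (16,5,e); (16,8,e); (16,20,e); (18,5,e); (20,3,e); (20,8,e)
final:
nodes: 2:c, 3:a, 4:c, 5:a, 8:b, 9:b, 12:c, 15:a, 16:b, 18:a, 20:a, 21:a, 22:c
edges: (2,4,e); (5,8,e); (5,12,e); (8,2,e); (8,5,e); (8,18,e); (9,12,e); (9,15,e); (9,16,e); (12,2,e); (15,3,e); (15,8,e); (16,5,e); (16,8,e); (16,20,e); (18,5,e); (20,3,e); (20,8,e)


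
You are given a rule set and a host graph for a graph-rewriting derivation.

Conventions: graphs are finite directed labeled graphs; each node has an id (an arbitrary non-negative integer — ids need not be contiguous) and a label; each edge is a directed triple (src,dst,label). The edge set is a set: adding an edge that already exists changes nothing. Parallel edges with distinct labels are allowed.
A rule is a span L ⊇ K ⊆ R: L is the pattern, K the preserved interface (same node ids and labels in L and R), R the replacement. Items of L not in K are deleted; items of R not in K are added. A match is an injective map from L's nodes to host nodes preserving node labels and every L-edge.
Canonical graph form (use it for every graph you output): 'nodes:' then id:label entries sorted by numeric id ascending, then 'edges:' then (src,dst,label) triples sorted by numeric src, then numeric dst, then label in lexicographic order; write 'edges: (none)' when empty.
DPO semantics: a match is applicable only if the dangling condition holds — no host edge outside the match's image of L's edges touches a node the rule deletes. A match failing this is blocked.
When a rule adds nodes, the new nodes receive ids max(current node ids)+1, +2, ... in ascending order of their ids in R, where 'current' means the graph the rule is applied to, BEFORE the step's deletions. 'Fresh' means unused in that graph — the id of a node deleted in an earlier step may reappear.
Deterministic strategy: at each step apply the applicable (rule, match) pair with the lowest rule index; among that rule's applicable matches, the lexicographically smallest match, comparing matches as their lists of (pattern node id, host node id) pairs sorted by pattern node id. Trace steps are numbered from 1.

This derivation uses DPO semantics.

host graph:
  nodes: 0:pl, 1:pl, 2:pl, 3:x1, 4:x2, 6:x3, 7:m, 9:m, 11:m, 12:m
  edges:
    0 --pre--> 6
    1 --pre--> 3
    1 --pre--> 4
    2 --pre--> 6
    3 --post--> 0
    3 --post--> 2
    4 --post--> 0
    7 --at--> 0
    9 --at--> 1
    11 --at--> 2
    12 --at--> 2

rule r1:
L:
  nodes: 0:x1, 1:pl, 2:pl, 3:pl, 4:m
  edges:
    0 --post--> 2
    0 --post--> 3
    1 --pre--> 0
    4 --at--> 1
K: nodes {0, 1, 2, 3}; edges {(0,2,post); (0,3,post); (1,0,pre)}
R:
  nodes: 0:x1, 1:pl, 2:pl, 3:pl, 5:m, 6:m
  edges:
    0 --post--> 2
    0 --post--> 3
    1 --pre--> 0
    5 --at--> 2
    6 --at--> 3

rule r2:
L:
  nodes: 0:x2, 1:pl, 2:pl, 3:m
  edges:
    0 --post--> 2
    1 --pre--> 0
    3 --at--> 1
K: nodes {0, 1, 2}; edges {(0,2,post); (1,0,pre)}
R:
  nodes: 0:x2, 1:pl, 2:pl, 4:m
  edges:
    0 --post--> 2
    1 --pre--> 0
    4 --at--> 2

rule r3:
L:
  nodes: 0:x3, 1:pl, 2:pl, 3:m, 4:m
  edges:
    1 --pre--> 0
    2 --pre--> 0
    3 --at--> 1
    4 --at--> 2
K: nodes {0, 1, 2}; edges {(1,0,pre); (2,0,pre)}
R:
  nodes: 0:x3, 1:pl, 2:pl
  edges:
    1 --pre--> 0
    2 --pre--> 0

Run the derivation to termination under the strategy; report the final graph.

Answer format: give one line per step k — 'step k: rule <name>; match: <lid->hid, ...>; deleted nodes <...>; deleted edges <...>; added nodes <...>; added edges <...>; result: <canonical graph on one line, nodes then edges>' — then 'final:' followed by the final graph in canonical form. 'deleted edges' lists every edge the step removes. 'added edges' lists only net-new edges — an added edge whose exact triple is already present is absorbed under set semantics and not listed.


step 1: rule r1; match: 0->3, 1->1, 2->0, 3->2, 4->9; deleted nodes 9; deleted edges (9,1,at); added nodes 13, 14; added edges (13,0,at); (14,2,at); result: nodes: 0:pl, 1:pl, 2:pl, 3:x1, 4:x2, 6:x3, 7:m, 11:m, 12:m, 13:m, 14:m edges: (0,6,pre); (1,3,pre); (1,4,pre); (2,6,pre); (3,0,post); (3,2,post); (4,0,post); (7,0,at); (11,2,at); (12,2,at); (13,0,at); (14,2,at)
step 2: rule r3; match: 0->6, 1->0, 2->2, 3->7, 4->11; deleted nodes 7, 11; deleted edges (7,0,at); (11,2,at); added nodes (none); added edges (none); result: nodes: 0:pl, 1:pl, 2:pl, 3:x1, 4:x2, 6:x3, 12:m, 13:m, 14:m edges: (0,6,pre); (1,3,pre); (1,4,pre); (2,6,pre); (3,0,post); (3,2,post); (4,0,post); (12,2,at); (13,0,at); (14,2,at)
step 3: rule r3; match: 0->6, 1->0, 2->2, 3->13, 4->12; deleted nodes 12, 13; deleted edges (12,2,at); (13,0,at); added nodes (none); added edges (none); result: nodes: 0:pl, 1:pl, 2:pl, 3:x1, 4:x2, 6:x3, 14:m edges: (0,6,pre); (1,3,pre); (1,4,pre); (2,6,pre); (3,0,post); (3,2,post); (4,0,post); (14,2,at)
final:
nodes: 0:pl, 1:pl, 2:pl, 3:x1, 4:x2, 6:x3, 14:m
edges: (0,6,pre); (1,3,pre); (1,4,pre); (2,6,pre); (3,0,post); (3,2,post); (4,0,post); (14,2,at)


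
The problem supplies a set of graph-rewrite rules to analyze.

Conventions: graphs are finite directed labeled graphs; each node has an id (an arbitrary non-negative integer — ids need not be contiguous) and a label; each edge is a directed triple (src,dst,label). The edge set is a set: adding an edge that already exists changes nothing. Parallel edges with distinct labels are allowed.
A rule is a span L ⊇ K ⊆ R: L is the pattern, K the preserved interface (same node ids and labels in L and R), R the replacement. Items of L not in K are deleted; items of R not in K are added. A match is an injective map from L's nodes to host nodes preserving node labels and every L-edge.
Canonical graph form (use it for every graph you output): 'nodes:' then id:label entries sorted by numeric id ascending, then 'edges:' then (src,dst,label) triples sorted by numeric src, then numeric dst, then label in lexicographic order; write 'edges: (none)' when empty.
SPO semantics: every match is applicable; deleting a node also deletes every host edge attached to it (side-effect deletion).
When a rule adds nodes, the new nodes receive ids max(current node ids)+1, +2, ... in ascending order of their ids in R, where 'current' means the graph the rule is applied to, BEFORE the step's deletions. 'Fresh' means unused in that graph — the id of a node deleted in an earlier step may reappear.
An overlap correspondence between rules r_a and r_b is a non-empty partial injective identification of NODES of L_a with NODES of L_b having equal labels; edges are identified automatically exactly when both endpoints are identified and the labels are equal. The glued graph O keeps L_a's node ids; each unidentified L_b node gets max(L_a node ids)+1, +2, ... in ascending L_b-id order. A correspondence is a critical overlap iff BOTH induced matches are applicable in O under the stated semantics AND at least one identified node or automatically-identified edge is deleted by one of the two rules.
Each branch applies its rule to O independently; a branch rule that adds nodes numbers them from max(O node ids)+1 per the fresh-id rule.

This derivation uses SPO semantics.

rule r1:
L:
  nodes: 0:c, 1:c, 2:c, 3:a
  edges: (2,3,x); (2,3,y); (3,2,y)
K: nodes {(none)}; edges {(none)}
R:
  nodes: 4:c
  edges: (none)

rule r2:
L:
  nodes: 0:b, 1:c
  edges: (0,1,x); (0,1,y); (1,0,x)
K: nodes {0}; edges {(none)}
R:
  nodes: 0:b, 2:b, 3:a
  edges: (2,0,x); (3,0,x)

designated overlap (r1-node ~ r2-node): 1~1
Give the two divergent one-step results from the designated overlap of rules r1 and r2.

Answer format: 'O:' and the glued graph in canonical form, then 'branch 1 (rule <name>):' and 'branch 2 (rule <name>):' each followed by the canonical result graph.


O:
nodes: 0:c, 1:c, 2:c, 3:a, 4:b
edges: (1,4,x); (2,3,x); (2,3,y); (3,2,y); (4,1,x); (4,1,y)
branch 1 (rule r1):
nodes: 4:b, 5:c
edges: (none)
branch 2 (rule r2):
nodes: 0:c, 2:c, 3:a, 4:b, 5:b, 6:a
edges: (2,3,x); (2,3,y); (3,2,y); (5,4,x); (6,4,x)


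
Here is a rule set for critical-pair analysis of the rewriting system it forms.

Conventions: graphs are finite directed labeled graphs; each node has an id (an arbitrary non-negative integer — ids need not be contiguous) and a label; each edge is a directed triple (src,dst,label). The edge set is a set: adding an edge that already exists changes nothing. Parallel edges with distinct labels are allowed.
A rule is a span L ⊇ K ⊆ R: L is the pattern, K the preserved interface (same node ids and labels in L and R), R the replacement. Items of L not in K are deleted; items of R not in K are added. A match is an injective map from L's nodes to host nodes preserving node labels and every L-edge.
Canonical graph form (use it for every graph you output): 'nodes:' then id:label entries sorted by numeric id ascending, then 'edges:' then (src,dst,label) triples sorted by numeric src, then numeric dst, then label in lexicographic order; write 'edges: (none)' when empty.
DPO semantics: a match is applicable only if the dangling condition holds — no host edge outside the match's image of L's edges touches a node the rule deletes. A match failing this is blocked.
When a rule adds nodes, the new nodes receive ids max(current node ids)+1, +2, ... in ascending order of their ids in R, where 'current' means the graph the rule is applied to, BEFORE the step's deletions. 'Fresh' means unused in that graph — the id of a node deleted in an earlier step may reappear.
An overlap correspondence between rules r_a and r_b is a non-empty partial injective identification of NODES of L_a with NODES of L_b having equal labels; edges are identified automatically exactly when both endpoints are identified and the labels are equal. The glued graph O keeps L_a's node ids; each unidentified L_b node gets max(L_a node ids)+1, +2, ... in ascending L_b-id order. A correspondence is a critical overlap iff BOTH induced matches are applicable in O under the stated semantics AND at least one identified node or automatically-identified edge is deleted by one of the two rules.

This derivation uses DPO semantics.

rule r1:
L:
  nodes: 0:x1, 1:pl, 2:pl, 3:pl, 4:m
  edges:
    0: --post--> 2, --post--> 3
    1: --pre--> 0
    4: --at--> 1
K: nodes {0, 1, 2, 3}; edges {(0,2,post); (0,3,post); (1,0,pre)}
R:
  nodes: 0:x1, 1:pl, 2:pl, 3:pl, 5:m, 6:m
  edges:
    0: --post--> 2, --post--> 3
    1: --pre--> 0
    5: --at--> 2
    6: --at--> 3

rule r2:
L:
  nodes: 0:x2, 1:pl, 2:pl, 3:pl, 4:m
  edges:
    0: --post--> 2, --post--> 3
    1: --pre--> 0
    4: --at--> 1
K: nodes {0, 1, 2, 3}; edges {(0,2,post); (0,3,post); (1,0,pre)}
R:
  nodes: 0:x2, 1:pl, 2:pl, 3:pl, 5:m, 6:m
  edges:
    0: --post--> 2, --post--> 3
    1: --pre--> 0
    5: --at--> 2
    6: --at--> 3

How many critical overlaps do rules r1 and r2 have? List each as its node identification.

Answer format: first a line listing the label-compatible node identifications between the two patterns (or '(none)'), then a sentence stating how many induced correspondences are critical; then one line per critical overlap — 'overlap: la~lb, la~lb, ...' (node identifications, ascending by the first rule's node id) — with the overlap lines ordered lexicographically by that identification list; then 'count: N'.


label-compatible node identifications between L(r1) and L(r2): 1~1, 1~2, 1~3, 2~1, 2~2, 2~3, 3~1, 3~2, 3~3, 4~4
7 of the induced correspondences are critical overlaps of r1 and r2.
overlap: 1~1, 2~2, 3~3, 4~4
overlap: 1~1, 2~2, 4~4
overlap: 1~1, 2~3, 3~2, 4~4
overlap: 1~1, 2~3, 4~4
overlap: 1~1, 3~2, 4~4
overlap: 1~1, 3~3, 4~4
overlap: 1~1, 4~4
count: 7


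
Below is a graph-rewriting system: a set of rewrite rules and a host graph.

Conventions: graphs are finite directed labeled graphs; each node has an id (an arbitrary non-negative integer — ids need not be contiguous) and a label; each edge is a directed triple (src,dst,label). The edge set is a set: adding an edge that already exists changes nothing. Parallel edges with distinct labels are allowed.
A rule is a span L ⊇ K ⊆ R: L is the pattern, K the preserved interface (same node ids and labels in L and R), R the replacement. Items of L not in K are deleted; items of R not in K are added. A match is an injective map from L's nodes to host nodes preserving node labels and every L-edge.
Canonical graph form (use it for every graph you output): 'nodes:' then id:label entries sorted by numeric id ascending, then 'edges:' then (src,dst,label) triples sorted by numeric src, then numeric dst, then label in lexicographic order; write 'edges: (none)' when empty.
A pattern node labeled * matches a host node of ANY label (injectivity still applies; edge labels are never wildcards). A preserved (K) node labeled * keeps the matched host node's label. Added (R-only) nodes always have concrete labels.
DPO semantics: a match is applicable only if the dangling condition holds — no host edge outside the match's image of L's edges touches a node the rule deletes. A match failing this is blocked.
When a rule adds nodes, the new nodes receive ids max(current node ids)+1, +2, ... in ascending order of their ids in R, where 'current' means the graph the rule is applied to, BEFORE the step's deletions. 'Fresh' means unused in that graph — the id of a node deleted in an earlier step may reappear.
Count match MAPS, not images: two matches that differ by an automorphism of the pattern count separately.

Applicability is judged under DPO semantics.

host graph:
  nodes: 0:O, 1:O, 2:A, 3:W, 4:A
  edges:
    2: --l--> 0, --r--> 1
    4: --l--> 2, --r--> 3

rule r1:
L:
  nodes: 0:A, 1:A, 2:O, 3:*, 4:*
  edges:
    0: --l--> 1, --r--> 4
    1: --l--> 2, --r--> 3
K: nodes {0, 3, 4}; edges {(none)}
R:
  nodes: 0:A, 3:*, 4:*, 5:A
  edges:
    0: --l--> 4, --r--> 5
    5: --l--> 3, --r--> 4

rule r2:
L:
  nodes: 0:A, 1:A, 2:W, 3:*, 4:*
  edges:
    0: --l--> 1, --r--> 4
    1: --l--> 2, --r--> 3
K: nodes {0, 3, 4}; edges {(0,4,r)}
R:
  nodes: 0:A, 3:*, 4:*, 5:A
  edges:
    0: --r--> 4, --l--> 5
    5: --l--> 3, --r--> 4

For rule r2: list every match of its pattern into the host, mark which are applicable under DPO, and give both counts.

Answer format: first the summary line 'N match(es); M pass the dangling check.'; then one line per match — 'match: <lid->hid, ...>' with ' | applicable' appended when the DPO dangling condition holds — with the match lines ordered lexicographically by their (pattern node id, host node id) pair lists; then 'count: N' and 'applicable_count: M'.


0 match(es); 0 pass the dangling check.
count: 0
applicable_count: 0


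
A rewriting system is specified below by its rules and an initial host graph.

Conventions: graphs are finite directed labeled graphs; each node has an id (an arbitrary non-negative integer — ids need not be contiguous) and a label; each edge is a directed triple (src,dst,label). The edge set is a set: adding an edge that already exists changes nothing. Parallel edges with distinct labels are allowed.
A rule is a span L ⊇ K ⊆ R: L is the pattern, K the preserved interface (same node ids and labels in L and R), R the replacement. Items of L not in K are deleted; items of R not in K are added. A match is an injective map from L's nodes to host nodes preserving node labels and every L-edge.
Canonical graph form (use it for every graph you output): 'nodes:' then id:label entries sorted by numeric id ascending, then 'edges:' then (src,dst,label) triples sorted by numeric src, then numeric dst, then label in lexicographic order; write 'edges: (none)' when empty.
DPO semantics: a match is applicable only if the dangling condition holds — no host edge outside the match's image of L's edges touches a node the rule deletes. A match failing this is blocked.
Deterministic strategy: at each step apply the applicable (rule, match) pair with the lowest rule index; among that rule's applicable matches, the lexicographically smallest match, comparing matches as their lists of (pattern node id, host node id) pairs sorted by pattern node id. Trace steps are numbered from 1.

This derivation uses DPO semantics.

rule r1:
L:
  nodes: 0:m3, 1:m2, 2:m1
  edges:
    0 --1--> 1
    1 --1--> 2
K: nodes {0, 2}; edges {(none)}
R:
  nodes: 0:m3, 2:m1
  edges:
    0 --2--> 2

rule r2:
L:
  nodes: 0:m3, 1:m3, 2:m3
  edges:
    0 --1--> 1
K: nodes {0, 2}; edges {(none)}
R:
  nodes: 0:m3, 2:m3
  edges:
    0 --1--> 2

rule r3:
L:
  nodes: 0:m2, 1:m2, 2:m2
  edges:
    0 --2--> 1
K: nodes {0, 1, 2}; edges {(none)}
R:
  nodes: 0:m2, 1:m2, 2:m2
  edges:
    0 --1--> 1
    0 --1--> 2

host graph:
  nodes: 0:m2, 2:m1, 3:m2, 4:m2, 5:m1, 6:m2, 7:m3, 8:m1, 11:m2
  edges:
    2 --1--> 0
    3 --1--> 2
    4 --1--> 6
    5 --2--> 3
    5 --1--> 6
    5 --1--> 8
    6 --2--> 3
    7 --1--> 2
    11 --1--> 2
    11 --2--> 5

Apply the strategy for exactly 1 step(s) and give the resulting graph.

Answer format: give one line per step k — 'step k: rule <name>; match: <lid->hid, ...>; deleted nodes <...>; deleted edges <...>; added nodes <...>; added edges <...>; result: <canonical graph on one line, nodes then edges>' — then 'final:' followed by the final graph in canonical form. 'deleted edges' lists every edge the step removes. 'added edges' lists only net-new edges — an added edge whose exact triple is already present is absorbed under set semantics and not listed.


step 1: rule r3; match: 0->6, 1->3, 2->0; deleted nodes (none); deleted edges (6,3,2); added nodes (none); added edges (6,0,1); (6,3,1); result: nodes: 0:m2, 2:m1, 3:m2, 4:m2, 5:m1, 6:m2, 7:m3, 8:m1, 11:m2 edges: (2,0,1); (3,2,1); (4,6,1); (5,3,2); (5,6,1); (5,8,1); (6,0,1); (6,3,1); (7,2,1); (11,2,1); (11,5,2)
final:
nodes: 0:m2, 2:m1, 3:m2, 4:m2, 5:m1, 6:m2, 7:m3, 8:m1, 11:m2
edges: (2,0,1); (3,2,1); (4,6,1); (5,3,2); (5,6,1); (5,8,1); (6,0,1); (6,3,1); (7,2,1); (11,2,1); (11,5,2)


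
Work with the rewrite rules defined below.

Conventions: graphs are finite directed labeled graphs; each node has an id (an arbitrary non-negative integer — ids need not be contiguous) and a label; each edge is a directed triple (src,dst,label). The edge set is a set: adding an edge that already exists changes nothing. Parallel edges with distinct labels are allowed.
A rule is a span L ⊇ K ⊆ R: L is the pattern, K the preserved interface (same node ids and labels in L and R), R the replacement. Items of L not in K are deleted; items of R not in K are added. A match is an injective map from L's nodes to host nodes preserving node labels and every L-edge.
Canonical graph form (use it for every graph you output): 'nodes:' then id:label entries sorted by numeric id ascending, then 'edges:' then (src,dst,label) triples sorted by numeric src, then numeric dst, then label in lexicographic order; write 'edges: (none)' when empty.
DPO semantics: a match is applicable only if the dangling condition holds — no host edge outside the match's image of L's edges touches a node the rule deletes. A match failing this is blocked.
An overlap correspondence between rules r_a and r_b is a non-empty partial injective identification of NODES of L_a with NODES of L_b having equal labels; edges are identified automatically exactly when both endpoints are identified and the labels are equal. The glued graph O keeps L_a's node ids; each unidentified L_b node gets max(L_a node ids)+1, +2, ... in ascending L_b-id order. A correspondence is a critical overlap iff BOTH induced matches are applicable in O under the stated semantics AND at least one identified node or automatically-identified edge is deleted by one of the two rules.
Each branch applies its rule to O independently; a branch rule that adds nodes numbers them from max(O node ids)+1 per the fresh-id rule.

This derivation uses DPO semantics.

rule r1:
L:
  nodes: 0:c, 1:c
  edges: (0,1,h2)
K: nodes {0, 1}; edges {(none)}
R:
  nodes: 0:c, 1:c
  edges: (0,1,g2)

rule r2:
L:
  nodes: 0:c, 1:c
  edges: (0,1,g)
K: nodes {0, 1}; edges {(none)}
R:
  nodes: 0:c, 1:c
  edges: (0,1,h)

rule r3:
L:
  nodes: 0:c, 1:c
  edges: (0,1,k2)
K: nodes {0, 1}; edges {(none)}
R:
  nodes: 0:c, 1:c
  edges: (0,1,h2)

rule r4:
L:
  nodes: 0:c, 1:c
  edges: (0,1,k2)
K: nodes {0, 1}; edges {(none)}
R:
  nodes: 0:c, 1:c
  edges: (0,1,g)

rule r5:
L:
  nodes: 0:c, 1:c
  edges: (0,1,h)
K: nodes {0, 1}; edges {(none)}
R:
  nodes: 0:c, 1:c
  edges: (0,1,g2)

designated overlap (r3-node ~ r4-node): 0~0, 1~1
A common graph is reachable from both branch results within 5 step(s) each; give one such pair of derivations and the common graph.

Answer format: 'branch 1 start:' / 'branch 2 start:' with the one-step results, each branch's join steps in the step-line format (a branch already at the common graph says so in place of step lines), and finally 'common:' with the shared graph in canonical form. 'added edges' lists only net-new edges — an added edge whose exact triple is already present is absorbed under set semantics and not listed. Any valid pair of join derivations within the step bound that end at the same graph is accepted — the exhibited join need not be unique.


branch 1 start:
nodes: 0:c, 1:c
edges: (0,1,h2)
branch 2 start:
nodes: 0:c, 1:c
edges: (0,1,g)
branch 1 step 1: rule r1; match: 0->0, 1->1; deleted nodes (none); deleted edges (0,1,h2); added nodes (none); added edges (0,1,g2); result: nodes: 0:c, 1:c edges: (0,1,g2)
branch 2 step 1: rule r2; match: 0->0, 1->1; deleted nodes (none); deleted edges (0,1,g); added nodes (none); added edges (0,1,h); result: nodes: 0:c, 1:c edges: (0,1,h)
branch 2 step 2: rule r5; match: 0->0, 1->1; deleted nodes (none); deleted edges (0,1,h); added nodes (none); added edges (0,1,g2); result: nodes: 0:c, 1:c edges: (0,1,g2)
common:
nodes: 0:c, 1:c
edges: (0,1,g2)


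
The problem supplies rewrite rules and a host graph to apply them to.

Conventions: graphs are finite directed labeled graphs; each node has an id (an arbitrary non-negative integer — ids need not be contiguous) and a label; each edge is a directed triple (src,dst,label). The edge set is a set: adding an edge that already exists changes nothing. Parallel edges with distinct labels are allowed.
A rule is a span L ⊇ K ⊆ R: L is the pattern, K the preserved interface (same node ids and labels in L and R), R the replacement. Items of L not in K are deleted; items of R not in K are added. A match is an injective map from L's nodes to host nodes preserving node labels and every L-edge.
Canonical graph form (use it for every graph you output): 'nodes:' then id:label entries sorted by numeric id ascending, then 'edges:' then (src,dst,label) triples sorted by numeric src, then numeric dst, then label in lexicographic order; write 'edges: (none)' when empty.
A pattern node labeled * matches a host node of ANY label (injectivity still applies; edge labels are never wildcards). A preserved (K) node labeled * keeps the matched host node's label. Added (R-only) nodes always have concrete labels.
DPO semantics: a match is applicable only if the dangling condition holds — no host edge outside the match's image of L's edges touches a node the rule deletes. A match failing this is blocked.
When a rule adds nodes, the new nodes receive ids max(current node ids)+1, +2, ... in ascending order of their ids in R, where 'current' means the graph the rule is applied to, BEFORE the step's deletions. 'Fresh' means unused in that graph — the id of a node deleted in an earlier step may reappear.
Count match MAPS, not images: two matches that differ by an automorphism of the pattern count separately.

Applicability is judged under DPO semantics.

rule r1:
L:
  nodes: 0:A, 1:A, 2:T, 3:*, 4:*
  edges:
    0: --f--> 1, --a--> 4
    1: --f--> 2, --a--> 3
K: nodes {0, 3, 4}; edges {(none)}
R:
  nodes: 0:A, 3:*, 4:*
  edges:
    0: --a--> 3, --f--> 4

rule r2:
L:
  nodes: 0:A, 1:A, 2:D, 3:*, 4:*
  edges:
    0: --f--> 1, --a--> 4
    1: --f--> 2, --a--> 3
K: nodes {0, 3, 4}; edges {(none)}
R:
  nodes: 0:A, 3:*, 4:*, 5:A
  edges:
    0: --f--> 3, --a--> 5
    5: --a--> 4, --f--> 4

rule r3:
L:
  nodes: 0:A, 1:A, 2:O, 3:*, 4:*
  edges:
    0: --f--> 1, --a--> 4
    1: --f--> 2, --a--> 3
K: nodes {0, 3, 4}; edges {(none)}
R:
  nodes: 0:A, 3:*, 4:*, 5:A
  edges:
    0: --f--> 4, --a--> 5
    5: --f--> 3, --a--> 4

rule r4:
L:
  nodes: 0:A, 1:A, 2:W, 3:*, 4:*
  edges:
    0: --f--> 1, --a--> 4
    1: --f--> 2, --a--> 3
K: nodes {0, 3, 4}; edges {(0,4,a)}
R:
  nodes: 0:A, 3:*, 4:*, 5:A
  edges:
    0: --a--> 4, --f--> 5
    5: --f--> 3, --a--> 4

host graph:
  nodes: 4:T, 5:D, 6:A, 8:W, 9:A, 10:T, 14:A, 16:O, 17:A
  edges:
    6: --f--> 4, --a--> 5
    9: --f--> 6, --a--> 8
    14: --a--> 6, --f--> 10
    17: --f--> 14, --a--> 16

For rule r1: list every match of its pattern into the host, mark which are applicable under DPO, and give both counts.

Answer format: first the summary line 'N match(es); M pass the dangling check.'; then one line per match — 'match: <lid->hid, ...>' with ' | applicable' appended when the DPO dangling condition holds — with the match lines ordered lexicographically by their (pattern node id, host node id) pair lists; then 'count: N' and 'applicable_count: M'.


2 match(es); 1 pass the dangling check.
match: 0->9, 1->6, 2->4, 3->5, 4->8
match: 0->17, 1->14, 2->10, 3->6, 4->16 | applicable
count: 2
applicable_count: 1


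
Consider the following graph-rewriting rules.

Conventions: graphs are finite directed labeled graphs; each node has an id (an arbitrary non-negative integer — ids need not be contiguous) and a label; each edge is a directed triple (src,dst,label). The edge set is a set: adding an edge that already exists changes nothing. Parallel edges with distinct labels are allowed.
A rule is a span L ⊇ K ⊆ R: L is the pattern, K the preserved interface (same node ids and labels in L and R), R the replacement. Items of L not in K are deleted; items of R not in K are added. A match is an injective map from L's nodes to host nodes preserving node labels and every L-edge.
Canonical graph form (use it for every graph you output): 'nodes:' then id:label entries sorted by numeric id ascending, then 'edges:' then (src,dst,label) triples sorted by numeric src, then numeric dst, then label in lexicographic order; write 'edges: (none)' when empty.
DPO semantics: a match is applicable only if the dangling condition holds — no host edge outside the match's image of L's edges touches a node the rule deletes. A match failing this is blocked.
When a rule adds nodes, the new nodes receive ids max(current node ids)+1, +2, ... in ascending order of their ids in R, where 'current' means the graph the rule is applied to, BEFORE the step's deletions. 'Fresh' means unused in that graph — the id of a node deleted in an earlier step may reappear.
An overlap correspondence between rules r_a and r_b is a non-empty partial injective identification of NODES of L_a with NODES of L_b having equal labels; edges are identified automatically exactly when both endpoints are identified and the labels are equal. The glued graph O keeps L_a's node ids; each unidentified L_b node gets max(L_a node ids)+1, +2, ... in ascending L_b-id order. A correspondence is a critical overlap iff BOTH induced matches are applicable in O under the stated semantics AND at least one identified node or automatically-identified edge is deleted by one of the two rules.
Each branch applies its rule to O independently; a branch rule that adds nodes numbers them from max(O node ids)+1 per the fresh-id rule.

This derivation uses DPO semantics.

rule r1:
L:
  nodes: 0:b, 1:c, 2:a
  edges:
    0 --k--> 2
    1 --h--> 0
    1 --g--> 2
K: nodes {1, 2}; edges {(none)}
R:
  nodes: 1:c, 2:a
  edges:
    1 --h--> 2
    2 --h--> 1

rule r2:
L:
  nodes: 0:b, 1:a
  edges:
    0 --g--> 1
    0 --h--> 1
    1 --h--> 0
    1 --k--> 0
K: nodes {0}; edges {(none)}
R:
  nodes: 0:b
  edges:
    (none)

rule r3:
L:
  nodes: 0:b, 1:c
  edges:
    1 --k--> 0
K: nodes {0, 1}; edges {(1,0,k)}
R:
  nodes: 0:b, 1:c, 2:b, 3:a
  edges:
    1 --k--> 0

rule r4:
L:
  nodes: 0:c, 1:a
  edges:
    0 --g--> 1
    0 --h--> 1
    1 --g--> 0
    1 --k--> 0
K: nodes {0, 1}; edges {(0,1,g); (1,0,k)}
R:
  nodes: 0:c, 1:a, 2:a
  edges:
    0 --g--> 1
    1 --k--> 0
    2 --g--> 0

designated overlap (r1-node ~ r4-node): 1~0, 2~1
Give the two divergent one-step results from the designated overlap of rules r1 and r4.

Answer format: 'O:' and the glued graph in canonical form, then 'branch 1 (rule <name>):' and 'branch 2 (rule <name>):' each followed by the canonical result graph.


O:
nodes: 0:b, 1:c, 2:a
edges: (0,2,k); (1,0,h); (1,2,g); (1,2,h); (2,1,g); (2,1,k)
branch 1 (rule r1):
nodes: 1:c, 2:a
edges: (1,2,h); (2,1,g); (2,1,h); (2,1,k)
branch 2 (rule r4):
nodes: 0:b, 1:c, 2:a, 3:a
edges: (0,2,k); (1,0,h); (1,2,g); (2,1,k); (3,1,g)


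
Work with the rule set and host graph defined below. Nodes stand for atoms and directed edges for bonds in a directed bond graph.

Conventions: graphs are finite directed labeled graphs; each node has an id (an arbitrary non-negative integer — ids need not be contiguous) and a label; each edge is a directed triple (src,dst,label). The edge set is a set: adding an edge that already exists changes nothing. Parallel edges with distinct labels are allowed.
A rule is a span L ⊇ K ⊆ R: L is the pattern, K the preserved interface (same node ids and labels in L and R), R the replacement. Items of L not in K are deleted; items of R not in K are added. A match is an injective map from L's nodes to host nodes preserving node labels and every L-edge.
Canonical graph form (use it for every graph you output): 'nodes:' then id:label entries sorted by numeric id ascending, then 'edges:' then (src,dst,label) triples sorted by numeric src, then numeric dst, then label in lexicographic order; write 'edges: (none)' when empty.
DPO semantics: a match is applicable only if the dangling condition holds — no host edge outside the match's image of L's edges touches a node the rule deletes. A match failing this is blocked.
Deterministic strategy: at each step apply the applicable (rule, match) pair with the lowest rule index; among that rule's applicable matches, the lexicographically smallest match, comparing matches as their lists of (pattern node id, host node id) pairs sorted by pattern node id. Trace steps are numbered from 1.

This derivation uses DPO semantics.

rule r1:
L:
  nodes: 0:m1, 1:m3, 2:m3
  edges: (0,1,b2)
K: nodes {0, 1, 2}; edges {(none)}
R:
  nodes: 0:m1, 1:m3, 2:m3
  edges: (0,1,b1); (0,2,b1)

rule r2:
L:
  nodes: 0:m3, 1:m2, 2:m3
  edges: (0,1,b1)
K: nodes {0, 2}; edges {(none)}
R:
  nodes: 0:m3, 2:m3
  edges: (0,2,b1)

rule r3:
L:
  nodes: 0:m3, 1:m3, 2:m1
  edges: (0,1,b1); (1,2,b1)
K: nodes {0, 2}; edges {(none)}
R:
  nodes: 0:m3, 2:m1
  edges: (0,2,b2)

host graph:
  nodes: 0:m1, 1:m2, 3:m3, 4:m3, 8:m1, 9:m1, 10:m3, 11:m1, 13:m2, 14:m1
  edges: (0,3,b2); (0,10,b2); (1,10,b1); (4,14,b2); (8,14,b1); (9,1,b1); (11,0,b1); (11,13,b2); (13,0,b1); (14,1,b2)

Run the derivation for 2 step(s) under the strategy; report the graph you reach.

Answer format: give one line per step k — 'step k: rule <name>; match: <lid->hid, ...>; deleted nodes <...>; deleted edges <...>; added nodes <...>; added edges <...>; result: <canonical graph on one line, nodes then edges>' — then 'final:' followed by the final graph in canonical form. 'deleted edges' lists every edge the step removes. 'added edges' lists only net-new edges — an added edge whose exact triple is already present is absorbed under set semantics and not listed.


step 1: rule r1; match: 0->0, 1->3, 2->4; deleted nodes (none); deleted edges (0,3,b2); added nodes (none); added edges (0,3,b1); (0,4,b1); result: nodes: 0:m1, 1:m2, 3:m3, 4:m3, 8:m1, 9:m1, 10:m3, 11:m1, 13:m2, 14:m1 edges: (0,3,b1); (0,4,b1); (0,10,b2); (1,10,b1); (4,14,b2); (8,14,b1); (9,1,b1); (11,0,b1); (11,13,b2); (13,0,b1); (14,1,b2)
step 2: rule r1; match: 0->0, 1->10, 2->3; deleted nodes (none); deleted edges (0,10,b2); added nodes (none); added edges (0,10,b1); result: nodes: 0:m1, 1:m2, 3:m3, 4:m3, 8:m1, 9:m1, 10:m3, 11:m1, 13:m2, 14:m1 edges: (0,3,b1); (0,4,b1); (0,10,b1); (1,10,b1); (4,14,b2); (8,14,b1); (9,1,b1); (11,0,b1); (11,13,b2); (13,0,b1); (14,1,b2)
final:
nodes: 0:m1, 1:m2, 3:m3, 4:m3, 8:m1, 9:m1, 10:m3, 11:m1, 13:m2, 14:m1
edges: (0,3,b1); (0,4,b1); (0,10,b1); (1,10,b1); (4,14,b2); (8,14,b1); (9,1,b1); (11,0,b1); (11,13,b2); (13,0,b1); (14,1,b2)
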